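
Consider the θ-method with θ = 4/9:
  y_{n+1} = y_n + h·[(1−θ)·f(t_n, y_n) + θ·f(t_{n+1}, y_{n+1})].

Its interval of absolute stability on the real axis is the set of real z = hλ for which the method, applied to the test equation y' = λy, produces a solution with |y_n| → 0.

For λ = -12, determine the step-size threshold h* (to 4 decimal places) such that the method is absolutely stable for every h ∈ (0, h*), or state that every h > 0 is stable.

(-18.0000,0); λ=-12 ⇒ h* = (18)/12 = 1.5000.

On y'=λy, z=hλ:
  y_{n+1} = y_n + z·[5/9·y_n + 4/9·y_{n+1}] ⇒ (1 − 4/9z)y_{n+1} = (1 + 5/9z)y_n
  so R(z) = (1 + 5/9z)/(1 − 4/9z).

Find x<0 with |R(x)|<1.
x=-1.14: |R|=0.2434
R=−1: 1+5/9x = −1+4/9x ⇒ -1/9x=2 ⇒ x=2/(-1/9)=-18.0000
Confirm numerically:
  x=-14.052: |R|=0.93946 <1
  x=-11.490: |R|=0.88155 <1
  x=-8.386: |R|=0.77402 <1
  x=-18.403: |R|=1.00488 >1
  x=-18.169: |R|=1.00207 >1
  x=-18.155: |R|=1.00190 >1
So |R|<1 on (-18.0000, 0).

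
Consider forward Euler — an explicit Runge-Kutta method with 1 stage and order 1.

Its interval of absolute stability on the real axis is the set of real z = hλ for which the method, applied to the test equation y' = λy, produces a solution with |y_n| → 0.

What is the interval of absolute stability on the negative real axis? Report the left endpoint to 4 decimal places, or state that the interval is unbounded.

z∈(-2.0000,0).

Set f=λy, z=hλ:
  order 1, 1-stage ⇒ R(z)=1+z
  (e.g. R(-1.08)=-0.08000, |R|=0.08000)

Boundary: |R(x)|=1, x<0.
x=-1.08: |R|=0.0800
|R(-1.51)|=0.5100 |R(-1.12)|=0.1200 |R(-0.72)|=0.2800
Bisect:
  x_lo=-2.3391 |R|=1.3391  x_hi=-0.1419 |R|=0.8581
  mid=-1.24050 |R|=0.24050 →hi
  mid=-1.78981 |R|=0.78981 →hi
  mid=-2.06446 |R|=1.06446 →lo
  mid=-1.92714 |R|=0.92714 →hi
  mid=-1.99580 |R|=0.99580 →hi
  mid=-2.03013 |R|=1.03013 →lo
  mid=-2.01296 |R|=1.01296 →lo
  mid=-2.00438 |R|=1.00438 →lo
  mid=-2.00009 |R|=1.00009 →lo
  mid=-1.99794 |R|=0.99794 →hi
  ...
  [-2.00009,-1.99996] ⇒ x*=-2.0000
So |R|<1 on (-2.0000, 0).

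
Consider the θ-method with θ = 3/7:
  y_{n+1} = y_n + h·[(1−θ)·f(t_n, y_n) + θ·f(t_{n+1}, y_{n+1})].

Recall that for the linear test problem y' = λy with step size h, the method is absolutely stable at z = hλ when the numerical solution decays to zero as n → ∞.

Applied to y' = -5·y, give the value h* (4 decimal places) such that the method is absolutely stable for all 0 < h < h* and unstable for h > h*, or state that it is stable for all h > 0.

On y'=λy, z=hλ:
  y_{n+1} = y_n + z·[4/7·y_n + 3/7·y_{n+1}] ⇒ (1 − 3/7z)y_{n+1} = (1 + 4/7z)y_n
  R(z) = (1 + 4/7z)/(1 − 3/7z).

Need |R(x)|<1, x<0.
x=-1.52: |R|=0.0796
R=−1: 1+4/7x = −1+3/7x ⇒ -1/7x=2 ⇒ x=2/(-1/7)=-14.0000
Confirm numerically:
  x=-13.012: |R|=0.97854 <1
  x=-11.789: |R|=0.94781 <1
  x=-8.584: |R|=0.83464 <1
  x=-5.632: |R|=0.64982 <1
  x=-14.544: |R|=1.01074 >1
  x=-14.442: |R|=1.00878 >1
  x=-14.222: |R|=1.00447 >1
Interval (-14.0000, 0).

(-14.0000,0); λ=-5 ⇒ h* = (14)/5 = 2.8000.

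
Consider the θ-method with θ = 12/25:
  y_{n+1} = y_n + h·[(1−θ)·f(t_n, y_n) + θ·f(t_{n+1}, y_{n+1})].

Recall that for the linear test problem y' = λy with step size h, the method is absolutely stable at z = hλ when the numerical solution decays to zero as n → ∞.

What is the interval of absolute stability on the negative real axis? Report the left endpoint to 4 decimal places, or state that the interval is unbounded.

On y'=λy, z=hλ:
  y_{n+1} = y_n + z·[13/25·y_n + 12/25·y_{n+1}] ⇒ (1 − 12/25z)y_{n+1} = (1 + 13/25z)y_n
  ⇒ R(z) = (1 + 13/25z)/(1 − 12/25z).

Need |R(x)|<1, x<0.
x=-1.21: |R|=0.2346
R=−1: 1+13/25x = −1+12/25x ⇒ -1/25x=2 ⇒ x=2/(-1/25)=-50.0000
Confirm numerically:
  x=-32.101: |R|=0.95637 <1
  x=-31.575: |R|=0.95438 <1
  x=-25.932: |R|=0.92841 <1
  x=-24.846: |R|=0.92216 <1
  x=-50.560: |R|=1.00089 >1
  x=-50.030: |R|=1.00005 >1
Interval (-50.0000, 0).

(-50.0000, 0).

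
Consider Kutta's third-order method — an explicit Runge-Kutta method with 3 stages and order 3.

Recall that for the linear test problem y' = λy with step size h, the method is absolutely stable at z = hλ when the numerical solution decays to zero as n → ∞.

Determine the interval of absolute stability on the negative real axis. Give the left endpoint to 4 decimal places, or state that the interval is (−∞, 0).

With y'=λy (z=hλ):
  order 3, 3-stage ⇒ R(z)=1+z+z^2/2+z^3/6
  (e.g. R(-0.79)=0.43988, |R|=0.43988)

Boundary: |R(x)|=1, x<0.
x=-0.79: |R|=0.4399
|R(-2.33)|=0.7238 |R(-1.49)|=0.0687 |R(-0.96)|=0.3533
Bisect:
  x_lo=-3.1688 |R|=2.4514  x_hi=-0.1307 |R|=0.8775
  mid=-1.64977 |R|=0.03728 →hi
  mid=-2.40931 |R|=0.83784 →hi
  mid=-2.78908 |R|=1.51562 →lo
  mid=-2.59919 |R|=1.14790 →lo
  mid=-2.50425 |R|=0.98609 →hi
  mid=-2.55172 |R|=1.06524 →lo
  mid=-2.52799 |R|=1.02524 →lo
  ...
  [-2.51278,-2.51260] ⇒ x*=-2.5127
Interval (-2.5127, 0).

z∈(-2.5127,0).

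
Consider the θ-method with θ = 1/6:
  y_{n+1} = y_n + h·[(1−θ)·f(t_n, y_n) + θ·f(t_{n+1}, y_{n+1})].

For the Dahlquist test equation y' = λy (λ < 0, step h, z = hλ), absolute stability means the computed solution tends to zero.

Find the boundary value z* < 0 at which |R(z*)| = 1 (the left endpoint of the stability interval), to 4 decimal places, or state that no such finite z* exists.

left endpoint -3.0000.

With y'=λy (z=hλ):
  y_{n+1} = y_n + z·[5/6·y_n + 1/6·y_{n+1}] ⇒ (1 − 1/6z)y_{n+1} = (1 + 5/6z)y_n
  ⇒ R(z) = (1 + 5/6z)/(1 − 1/6z).

Solve |R(x)|<1 on ℝ⁻.
x=-1.31: |R|=0.0752
R=−1: 1+5/6x = −1+1/6x ⇒ -2/3x=2 ⇒ x=2/(-2/3)=-3.0000
Confirm numerically:
  x=-2.511: |R|=0.77018 <1
  x=-2.313: |R|=0.66943 <1
  x=-1.274: |R|=0.05087 <1
  x=-3.567: |R|=1.23706 >1
  x=-3.516: |R|=1.21690 >1
Stable set (-3.0000, 0).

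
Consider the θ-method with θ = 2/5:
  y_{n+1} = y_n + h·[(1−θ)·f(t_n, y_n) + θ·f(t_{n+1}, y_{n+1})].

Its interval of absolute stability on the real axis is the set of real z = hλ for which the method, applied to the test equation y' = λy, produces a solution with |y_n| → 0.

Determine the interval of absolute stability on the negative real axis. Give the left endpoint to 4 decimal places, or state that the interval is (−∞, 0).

With y'=λy (z=hλ):
  y_{n+1} = y_n + z·[3/5·y_n + 2/5·y_{n+1}] ⇒ (1 − 2/5z)y_{n+1} = (1 + 3/5z)y_n
  Hence R(z) = (1 + 3/5z)/(1 − 2/5z).

Solve |R(x)|<1 on ℝ⁻.
x=-0.64: |R|=0.4904
R=−1: 1+3/5x = −1+2/5x ⇒ -1/5x=2 ⇒ x=2/(-1/5)=-10.0000
Confirm numerically:
  x=-8.513: |R|=0.93249 <1
  x=-8.379: |R|=0.92550 <1
  x=-6.930: |R|=0.83722 <1
  x=-4.307: |R|=0.58183 <1
  x=-10.503: |R|=1.01934 >1
  x=-10.451: |R|=1.01741 >1
  x=-10.394: |R|=1.01528 >1
Interval (-10.0000, 0).

z∈(-10.0000,0).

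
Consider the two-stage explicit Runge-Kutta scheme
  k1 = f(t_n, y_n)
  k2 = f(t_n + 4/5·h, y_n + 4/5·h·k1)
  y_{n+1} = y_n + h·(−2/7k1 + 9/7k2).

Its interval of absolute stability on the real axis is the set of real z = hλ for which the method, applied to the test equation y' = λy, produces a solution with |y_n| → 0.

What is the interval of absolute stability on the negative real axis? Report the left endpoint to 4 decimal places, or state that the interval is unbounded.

With y'=λy (z=hλ):
  k1=λy_n ⇒ h·k1=z·y_n;  k2=λ(1+4/5z)y_n ⇒ h·k2=z(1+4/5z)y_n
  y_{n+1}/y_n = 1 − 2/7z + 9/7z(1+4/5z) = 1 + z + 36/35z²
  Hence R(z) = 1 + z + 36/35z².

Boundary: |R(x)|=1, x<0.
x=-1.16: |R|=1.2240
R=1: x+36/35x²=0 ⇒ x=−35/36=-0.9722; min R=1−1/(4·36/35)=0.7569>−1
Confirm numerically:
  x=-0.750: |R|=0.82857 <1
  x=-0.692: |R|=0.80055 <1
  x=-0.654: |R|=0.78594 <1
  x=-0.525: |R|=0.75850 <1
  x=-1.314: |R|=1.46193 >1
  x=-1.060: |R|=1.09570 >1
  x=-0.999: |R|=1.02752 >1
Stable set (-0.9722, 0).

(-0.9722, 0).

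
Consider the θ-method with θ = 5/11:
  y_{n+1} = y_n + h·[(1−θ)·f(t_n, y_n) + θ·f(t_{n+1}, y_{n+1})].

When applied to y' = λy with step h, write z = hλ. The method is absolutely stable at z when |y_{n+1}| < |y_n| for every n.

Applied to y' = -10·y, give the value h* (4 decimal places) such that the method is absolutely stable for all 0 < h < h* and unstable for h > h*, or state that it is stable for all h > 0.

(-22.0000,0); λ=-10 ⇒ h* = (22)/10 = 2.2000.

On y'=λy, z=hλ:
  y_{n+1} = y_n + z·[6/11·y_n + 5/11·y_{n+1}] ⇒ (1 − 5/11z)y_{n+1} = (1 + 6/11z)y_n
  Hence R(z) = (1 + 6/11z)/(1 − 5/11z).

Need |R(x)|<1, x<0.
x=-1.47: |R|=0.1188
R=−1: 1+6/11x = −1+5/11x ⇒ -1/11x=2 ⇒ x=2/(-1/11)=-22.0000
Confirm numerically:
  x=-17.039: |R|=0.94843 <1
  x=-16.383: |R|=0.93955 <1
  x=-15.306: |R|=0.92352 <1
  x=-22.401: |R|=1.00326 >1
  x=-22.284: |R|=1.00232 >1
  x=-22.100: |R|=1.00082 >1
So |R|<1 on (-22.0000, 0).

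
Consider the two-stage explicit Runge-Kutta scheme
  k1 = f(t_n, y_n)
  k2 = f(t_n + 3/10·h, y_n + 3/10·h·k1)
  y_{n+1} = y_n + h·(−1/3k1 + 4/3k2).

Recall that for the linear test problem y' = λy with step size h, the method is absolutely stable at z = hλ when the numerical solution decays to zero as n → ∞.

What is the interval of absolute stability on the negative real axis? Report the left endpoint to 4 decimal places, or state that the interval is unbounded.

z∈(-2.5000,0).

With y'=λy (z=hλ):
  k1=λy_n ⇒ h·k1=z·y_n;  k2=λ(1+3/10z)y_n ⇒ h·k2=z(1+3/10z)y_n
  y_{n+1}/y_n = 1 − 1/3z + 4/3z(1+3/10z) = 1 + z + 2/5z²
  Hence R(z) = 1 + z + 2/5z².

Find x<0 with |R(x)|<1.
x=-1.43: |R|=0.3880
R=1: x+2/5x²=0 ⇒ x=−5/2=-2.5000; min R=1−1/(4·2/5)=0.3750>−1
Confirm numerically:
  x=-1.939: |R|=0.56489 <1
  x=-1.912: |R|=0.55030 <1
  x=-1.202: |R|=0.37592 <1
  x=-3.009: |R|=1.61263 >1
  x=-2.782: |R|=1.31381 >1
Stable set (-2.5000, 0).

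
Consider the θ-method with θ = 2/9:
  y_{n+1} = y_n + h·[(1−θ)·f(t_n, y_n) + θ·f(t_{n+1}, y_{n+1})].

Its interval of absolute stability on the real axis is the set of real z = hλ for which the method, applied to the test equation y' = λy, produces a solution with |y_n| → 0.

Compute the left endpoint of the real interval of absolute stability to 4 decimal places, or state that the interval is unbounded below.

On y'=λy, z=hλ:
  y_{n+1} = y_n + z·[7/9·y_n + 2/9·y_{n+1}] ⇒ (1 − 2/9z)y_{n+1} = (1 + 7/9z)y_n
  Hence R(z) = (1 + 7/9z)/(1 − 2/9z).

Boundary: |R(x)|=1, x<0.
x=-1.34: |R|=0.0325
R=−1: 1+7/9x = −1+2/9x ⇒ -5/9x=2 ⇒ x=2/(-5/9)=-3.6000
Confirm numerically:
  x=-2.145: |R|=0.45260 <1
  x=-2.009: |R|=0.38892 <1
  x=-1.626: |R|=0.19442 <1
  x=-4.156: |R|=1.16058 >1
  x=-4.087: |R|=1.14178 >1
Interval (-3.6000, 0).

z* = -3.6000.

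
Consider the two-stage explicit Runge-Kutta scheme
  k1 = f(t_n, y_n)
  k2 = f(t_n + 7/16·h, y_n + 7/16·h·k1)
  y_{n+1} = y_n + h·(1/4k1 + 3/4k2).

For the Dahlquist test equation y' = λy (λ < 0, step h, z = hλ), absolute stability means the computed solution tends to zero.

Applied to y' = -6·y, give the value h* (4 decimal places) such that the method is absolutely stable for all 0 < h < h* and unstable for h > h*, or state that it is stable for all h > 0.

Test eqn y'=λy, z=hλ:
  k1=λy_n ⇒ h·k1=z·y_n;  k2=λ(1+7/16z)y_n ⇒ h·k2=z(1+7/16z)y_n
  y_{n+1}/y_n = 1 + 1/4z + 3/4z(1+7/16z) = 1 + z + 21/64z²
  so R(z) = 1 + z + 21/64z².

Solve |R(x)|<1 on ℝ⁻.
x=-1.74: |R|=0.2534
R=1: x+21/64x²=0 ⇒ x=−64/21=-3.0476; min R=1−1/(4·21/64)=0.2381>−1
Confirm numerically:
  x=-2.957: |R|=0.91208 <1
  x=-2.305: |R|=0.43834 <1
  x=-1.388: |R|=0.24415 <1
  x=-1.276: |R|=0.25825 <1
  x=-3.288: |R|=1.25934 >1
  x=-3.084: |R|=1.03682 >1
So |R|<1 on (-3.0476, 0).

(-3.0476,0); λ=-6 ⇒ h* = (64/21)/6 = 0.5079.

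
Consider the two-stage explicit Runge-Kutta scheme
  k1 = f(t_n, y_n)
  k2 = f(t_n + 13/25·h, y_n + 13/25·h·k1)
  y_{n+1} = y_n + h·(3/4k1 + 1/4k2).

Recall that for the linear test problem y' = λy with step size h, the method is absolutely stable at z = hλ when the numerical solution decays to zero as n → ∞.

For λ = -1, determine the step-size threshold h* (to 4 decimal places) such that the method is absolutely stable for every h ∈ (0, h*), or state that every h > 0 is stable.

(-7.6923,0); λ=-1 ⇒ h* = (100/13)/1 = 7.6923.

On y'=λy, z=hλ:
  k1=λy_n ⇒ h·k1=z·y_n;  k2=λ(1+13/25z)y_n ⇒ h·k2=z(1+13/25z)y_n
  y_{n+1}/y_n = 1 + 3/4z + 1/4z(1+13/25z) = 1 + z + 13/100z²
  R(z) = 1 + z + 13/100z².

Solve |R(x)|<1 on ℝ⁻.
x=-0.64: |R|=0.4132
R=1: x+13/100x²=0 ⇒ x=−100/13=-7.6923; min R=1−1/(4·13/100)=-0.9231>−1
Confirm numerically:
  x=-4.341: |R|=0.89124 <1
  x=-3.853: |R|=0.92307 <1
  x=-3.191: |R|=0.86728 <1
  x=-8.188: |R|=1.52763 >1
  x=-8.175: |R|=1.51298 >1
So |R|<1 on (-7.6923, 0).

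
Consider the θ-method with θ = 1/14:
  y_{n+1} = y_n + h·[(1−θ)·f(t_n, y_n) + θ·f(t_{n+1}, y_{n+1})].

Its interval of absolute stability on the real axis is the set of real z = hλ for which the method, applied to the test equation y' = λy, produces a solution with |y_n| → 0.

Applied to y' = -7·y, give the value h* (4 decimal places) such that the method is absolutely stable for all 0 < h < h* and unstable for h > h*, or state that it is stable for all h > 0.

With y'=λy (z=hλ):
  y_{n+1} = y_n + z·[13/14·y_n + 1/14·y_{n+1}] ⇒ (1 − 1/14z)y_{n+1} = (1 + 13/14z)y_n
  R(z) = (1 + 13/14z)/(1 − 1/14z).

Solve |R(x)|<1 on ℝ⁻.
x=-1.55: |R|=0.3955
R=−1: 1+13/14x = −1+1/14x ⇒ -6/7x=2 ⇒ x=2/(-6/7)=-2.3333
Confirm numerically:
  x=-1.920: |R|=0.68844 <1
  x=-1.899: |R|=0.67218 <1
  x=-1.453: |R|=0.31638 <1
  x=-0.971: |R|=0.09198 <1
  x=-2.869: |R|=1.38105 >1
  x=-2.687: |R|=1.25433 >1
Stable set (-2.3333, 0).

(-2.3333,0); λ=-7 ⇒ h* = (7/3)/7 = 0.3333.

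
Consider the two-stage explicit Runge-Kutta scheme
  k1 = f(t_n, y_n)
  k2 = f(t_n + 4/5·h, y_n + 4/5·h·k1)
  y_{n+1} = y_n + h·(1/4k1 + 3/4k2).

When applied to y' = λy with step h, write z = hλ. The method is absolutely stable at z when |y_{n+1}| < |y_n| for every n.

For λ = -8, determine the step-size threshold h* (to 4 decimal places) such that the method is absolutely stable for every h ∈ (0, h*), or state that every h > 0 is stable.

(-1.6667,0); λ=-8 ⇒ h* = (5/3)/8 = 0.2083.

Set f=λy, z=hλ:
  k1=λy_n ⇒ h·k1=z·y_n;  k2=λ(1+4/5z)y_n ⇒ h·k2=z(1+4/5z)y_n
  y_{n+1}/y_n = 1 + 1/4z + 3/4z(1+4/5z) = 1 + z + 3/5z²
  so R(z) = 1 + z + 3/5z².

Boundary: |R(x)|=1, x<0.
x=-1.22: |R|=0.6730
R=1: x+3/5x²=0 ⇒ x=−5/3=-1.6667; min R=1−1/(4·3/5)=0.5833>−1
Confirm numerically:
  x=-1.438: |R|=0.80271 <1
  x=-1.128: |R|=0.63543 <1
  x=-0.876: |R|=0.58443 <1
  x=-1.866: |R|=1.22317 >1
  x=-1.790: |R|=1.13246 >1
Stable set (-1.6667, 0).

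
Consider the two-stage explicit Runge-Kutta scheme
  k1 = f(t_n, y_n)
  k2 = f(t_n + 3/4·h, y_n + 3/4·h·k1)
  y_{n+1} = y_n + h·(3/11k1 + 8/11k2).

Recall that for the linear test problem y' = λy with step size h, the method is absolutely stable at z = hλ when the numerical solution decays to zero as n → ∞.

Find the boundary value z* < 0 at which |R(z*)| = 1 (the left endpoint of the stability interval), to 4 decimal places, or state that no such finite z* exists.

On y'=λy, z=hλ:
  k1=λy_n ⇒ h·k1=z·y_n;  k2=λ(1+3/4z)y_n ⇒ h·k2=z(1+3/4z)y_n
  y_{n+1}/y_n = 1 + 3/11z + 8/11z(1+3/4z) = 1 + z + 6/11z²
  Hence R(z) = 1 + z + 6/11z².

Find x<0 with |R(x)|<1.
x=-1.58: |R|=0.7817
R=1: x+6/11x²=0 ⇒ x=−11/6=-1.8333; min R=1−1/(4·6/11)=0.5417>−1
Confirm numerically:
  x=-1.360: |R|=0.64887 <1
  x=-1.108: |R|=0.56163 <1
  x=-0.890: |R|=0.54205 <1
  x=-0.856: |R|=0.54367 <1
  x=-1.926: |R|=1.09735 >1
  x=-1.888: |R|=1.05630 >1
Stable set (-1.8333, 0).

z* = -1.8333.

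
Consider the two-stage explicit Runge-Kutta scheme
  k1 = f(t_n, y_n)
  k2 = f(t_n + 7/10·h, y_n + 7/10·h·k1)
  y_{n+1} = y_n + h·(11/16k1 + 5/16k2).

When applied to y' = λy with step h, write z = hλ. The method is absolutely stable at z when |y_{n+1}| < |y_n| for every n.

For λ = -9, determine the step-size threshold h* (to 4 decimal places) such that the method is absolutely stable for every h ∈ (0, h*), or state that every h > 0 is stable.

Set f=λy, z=hλ:
  k1=λy_n ⇒ h·k1=z·y_n;  k2=λ(1+7/10z)y_n ⇒ h·k2=z(1+7/10z)y_n
  y_{n+1}/y_n = 1 + 11/16z + 5/16z(1+7/10z) = 1 + z + 7/32z²
  so R(z) = 1 + z + 7/32z².

Boundary: |R(x)|=1, x<0.
x=-1.32: |R|=0.0612
R=1: x+7/32x²=0 ⇒ x=−32/7=-4.5714; min R=1−1/(4·7/32)=-0.1429>−1
Confirm numerically:
  x=-4.377: |R|=0.81384 <1
  x=-4.345: |R|=0.78479 <1
  x=-3.979: |R|=0.48435 <1
  x=-3.160: |R|=0.02435 <1
  x=-5.000: |R|=1.46875 >1
  x=-4.991: |R|=1.45808 >1
  x=-4.704: |R|=1.13642 >1
Stable set (-4.5714, 0).

(-4.5714,0); λ=-9 ⇒ h* = (32/7)/9 = 0.5079.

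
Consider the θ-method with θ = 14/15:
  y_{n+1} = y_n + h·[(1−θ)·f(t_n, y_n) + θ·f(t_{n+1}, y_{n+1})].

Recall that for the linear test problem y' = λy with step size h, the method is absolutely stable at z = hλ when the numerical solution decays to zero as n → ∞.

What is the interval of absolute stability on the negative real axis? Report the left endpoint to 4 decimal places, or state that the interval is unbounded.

Test eqn y'=λy, z=hλ:
  y_{n+1} = y_n + z·[1/15·y_n + 14/15·y_{n+1}] ⇒ (1 − 14/15z)y_{n+1} = (1 + 1/15z)y_n
  so R(z) = (1 + 1/15z)/(1 − 14/15z).

Find x<0 with |R(x)|<1.
x=-1.75: |R|=0.3354
x=-2: |R|=0.3023
x=-10: |R|=0.0323
x=-100: |R|=0.0601
θ=14/15≥1/2 ⇒ |1+1/15x|<|1−14/15x| ∀x<0 ⇒ stable on all of ℝ⁻.

unbounded; (−∞, 0).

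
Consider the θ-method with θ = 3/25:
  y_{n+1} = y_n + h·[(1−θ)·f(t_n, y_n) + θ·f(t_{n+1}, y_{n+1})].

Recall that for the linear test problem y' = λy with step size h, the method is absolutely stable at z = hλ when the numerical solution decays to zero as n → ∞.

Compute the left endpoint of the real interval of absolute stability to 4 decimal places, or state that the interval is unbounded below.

Set f=λy, z=hλ:
  y_{n+1} = y_n + z·[22/25·y_n + 3/25·y_{n+1}] ⇒ (1 − 3/25z)y_{n+1} = (1 + 22/25z)y_n
  R(z) = (1 + 22/25z)/(1 − 3/25z).

Boundary: |R(x)|=1, x<0.
x=-1.4: |R|=0.1986
R=−1: 1+22/25x = −1+3/25x ⇒ -19/25x=2 ⇒ x=2/(-19/25)=-2.6316
Confirm numerically:
  x=-2.245: |R|=0.76855 <1
  x=-1.279: |R|=0.10882 <1
  x=-1.197: |R|=0.04666 <1
  x=-1.163: |R|=0.02057 <1
  x=-3.072: |R|=1.24456 >1
  x=-2.718: |R|=1.04953 >1
Stable set (-2.6316, 0).

z* = -2.6316.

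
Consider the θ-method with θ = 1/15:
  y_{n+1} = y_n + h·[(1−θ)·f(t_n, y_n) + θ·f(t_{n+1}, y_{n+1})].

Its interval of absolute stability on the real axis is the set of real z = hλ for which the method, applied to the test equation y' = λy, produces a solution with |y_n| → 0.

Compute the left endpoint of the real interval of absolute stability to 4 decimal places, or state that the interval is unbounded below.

z* = -2.3077.

With y'=λy (z=hλ):
  y_{n+1} = y_n + z·[14/15·y_n + 1/15·y_{n+1}] ⇒ (1 − 1/15z)y_{n+1} = (1 + 14/15z)y_n
  R(z) = (1 + 14/15z)/(1 − 1/15z).

Need |R(x)|<1, x<0.
x=-0.89: |R|=0.1598
R=−1: 1+14/15x = −1+1/15x ⇒ -13/15x=2 ⇒ x=2/(-13/15)=-2.3077
Confirm numerically:
  x=-2.262: |R|=0.96559 <1
  x=-1.902: |R|=0.68797 <1
  x=-1.091: |R|=0.01703 <1
  x=-2.677: |R|=1.27160 >1
  x=-2.477: |R|=1.12594 >1
  x=-2.475: |R|=1.12446 >1
Interval (-2.3077, 0).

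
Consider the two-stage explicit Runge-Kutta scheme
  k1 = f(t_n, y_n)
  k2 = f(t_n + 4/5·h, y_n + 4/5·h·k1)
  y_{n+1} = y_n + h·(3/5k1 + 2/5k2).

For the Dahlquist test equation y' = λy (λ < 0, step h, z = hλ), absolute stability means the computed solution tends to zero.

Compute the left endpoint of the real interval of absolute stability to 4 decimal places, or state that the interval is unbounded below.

Set f=λy, z=hλ:
  k1=λy_n ⇒ h·k1=z·y_n;  k2=λ(1+4/5z)y_n ⇒ h·k2=z(1+4/5z)y_n
  y_{n+1}/y_n = 1 + 3/5z + 2/5z(1+4/5z) = 1 + z + 8/25z²
  so R(z) = 1 + z + 8/25z².

Need |R(x)|<1, x<0.
x=-1.31: |R|=0.2392
R=1: x+8/25x²=0 ⇒ x=−25/8=-3.1250; min R=1−1/(4·8/25)=0.2188>−1
Confirm numerically:
  x=-2.770: |R|=0.68533 <1
  x=-2.645: |R|=0.59373 <1
  x=-2.133: |R|=0.32290 <1
  x=-3.491: |R|=1.40887 >1
  x=-3.477: |R|=1.39165 >1
  x=-3.188: |R|=1.06427 >1
So |R|<1 on (-3.1250, 0).

z* = -3.1250.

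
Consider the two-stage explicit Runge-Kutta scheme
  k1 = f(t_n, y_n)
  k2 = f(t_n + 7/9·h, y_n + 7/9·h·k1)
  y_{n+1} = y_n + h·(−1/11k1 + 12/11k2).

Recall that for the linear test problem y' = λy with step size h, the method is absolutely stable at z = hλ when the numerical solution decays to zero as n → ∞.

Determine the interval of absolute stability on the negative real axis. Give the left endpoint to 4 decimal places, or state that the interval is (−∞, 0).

On y'=λy, z=hλ:
  k1=λy_n ⇒ h·k1=z·y_n;  k2=λ(1+7/9z)y_n ⇒ h·k2=z(1+7/9z)y_n
  y_{n+1}/y_n = 1 − 1/11z + 12/11z(1+7/9z) = 1 + z + 28/33z²
  R(z) = 1 + z + 28/33z².

Need |R(x)|<1, x<0.
x=-0.88: |R|=0.7771
R=1: x+28/33x²=0 ⇒ x=−33/28=-1.1786; min R=1−1/(4·28/33)=0.7054>−1
Confirm numerically:
  x=-1.150: |R|=0.97212 <1
  x=-1.144: |R|=0.96644 <1
  x=-0.913: |R|=0.79427 <1
  x=-1.533: |R|=1.46101 >1
  x=-1.509: |R|=1.42307 >1
Stable set (-1.1786, 0).

z∈(-1.1786,0).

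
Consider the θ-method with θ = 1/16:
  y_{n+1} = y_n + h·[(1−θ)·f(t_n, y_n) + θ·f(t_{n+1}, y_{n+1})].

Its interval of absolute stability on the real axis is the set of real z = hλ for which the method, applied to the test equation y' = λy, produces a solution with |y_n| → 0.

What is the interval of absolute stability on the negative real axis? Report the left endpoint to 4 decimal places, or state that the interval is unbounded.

(-2.2857, 0).

Set f=λy, z=hλ:
  y_{n+1} = y_n + z·[15/16·y_n + 1/16·y_{n+1}] ⇒ (1 − 1/16z)y_{n+1} = (1 + 15/16z)y_n
  R(z) = (1 + 15/16z)/(1 − 1/16z).

Need |R(x)|<1, x<0.
x=-1.09: |R|=0.0205
R=−1: 1+15/16x = −1+1/16x ⇒ -7/8x=2 ⇒ x=2/(-7/8)=-2.2857
Confirm numerically:
  x=-2.042: |R|=0.81089 <1
  x=-1.594: |R|=0.44959 <1
  x=-1.236: |R|=0.14737 <1
  x=-1.118: |R|=0.04498 <1
  x=-2.813: |R|=1.39239 >1
  x=-2.724: |R|=1.32771 >1
  x=-2.495: |R|=1.15842 >1
So |R|<1 on (-2.2857, 0).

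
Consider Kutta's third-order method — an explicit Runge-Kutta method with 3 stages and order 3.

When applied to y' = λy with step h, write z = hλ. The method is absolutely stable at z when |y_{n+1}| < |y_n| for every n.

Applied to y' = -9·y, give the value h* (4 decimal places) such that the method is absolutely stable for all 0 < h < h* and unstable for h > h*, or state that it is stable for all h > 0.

Test eqn y'=λy, z=hλ:
  order 3, 3-stage ⇒ R(z)=1+z+z^2/2+z^3/6
  (e.g. R(-0.85)=0.40890, |R|=0.40890)

Boundary: |R(x)|=1, x<0.
x=-0.85: |R|=0.4089
|R(-2.45)|=0.8998 |R(-2.44)|=0.8843 |R(-2.26)|=0.6301
Bisect:
  x_lo=-3.1243 |R|=2.3264  x_hi=-0.1673 |R|=0.8459
  mid=-1.64581 |R|=0.03446 →hi
  mid=-2.38504 |R|=0.80202 →hi
  mid=-2.75466 |R|=1.44438 →lo
  mid=-2.56985 |R|=1.09639 →lo
  mid=-2.47745 |R|=0.94290 →hi
  mid=-2.52365 |R|=1.01802 →lo
  mid=-2.50055 |R|=0.98006 →hi
  mid=-2.51210 |R|=0.99894 →hi
  ...
  [-2.51282,-2.51264] ⇒ x*=-2.5127
Interval (-2.5127, 0).

(-2.5127,0); λ=-9 ⇒ h* = 0.2792.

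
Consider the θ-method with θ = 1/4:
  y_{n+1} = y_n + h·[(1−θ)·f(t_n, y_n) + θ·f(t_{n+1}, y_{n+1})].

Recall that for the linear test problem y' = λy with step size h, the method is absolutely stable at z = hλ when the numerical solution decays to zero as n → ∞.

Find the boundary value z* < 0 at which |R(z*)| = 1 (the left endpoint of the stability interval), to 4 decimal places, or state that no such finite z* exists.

Test eqn y'=λy, z=hλ:
  y_{n+1} = y_n + z·[3/4·y_n + 1/4·y_{n+1}] ⇒ (1 − 1/4z)y_{n+1} = (1 + 3/4z)y_n
  Hence R(z) = (1 + 3/4z)/(1 − 1/4z).

Boundary: |R(x)|=1, x<0.
x=-1.68: |R|=0.1831
R=−1: 1+3/4x = −1+1/4x ⇒ -1/2x=2 ⇒ x=2/(-1/2)=-4.0000
Confirm numerically:
  x=-3.597: |R|=0.89391 <1
  x=-3.358: |R|=0.82550 <1
  x=-3.042: |R|=0.72792 <1
  x=-4.247: |R|=1.05990 >1
  x=-4.069: |R|=1.01710 >1
So |R|<1 on (-4.0000, 0).

left endpoint -4.0000.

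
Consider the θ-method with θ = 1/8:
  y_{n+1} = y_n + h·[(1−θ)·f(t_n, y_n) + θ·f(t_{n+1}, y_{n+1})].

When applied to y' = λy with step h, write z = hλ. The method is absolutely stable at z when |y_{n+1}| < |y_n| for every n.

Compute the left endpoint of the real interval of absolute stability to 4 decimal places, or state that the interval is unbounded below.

Test eqn y'=λy, z=hλ:
  y_{n+1} = y_n + z·[7/8·y_n + 1/8·y_{n+1}] ⇒ (1 − 1/8z)y_{n+1} = (1 + 7/8z)y_n
  R(z) = (1 + 7/8z)/(1 − 1/8z).

Solve |R(x)|<1 on ℝ⁻.
x=-1.4: |R|=0.1915
R=−1: 1+7/8x = −1+1/8x ⇒ -3/4x=2 ⇒ x=2/(-3/4)=-2.6667
Confirm numerically:
  x=-2.303: |R|=0.78822 <1
  x=-1.776: |R|=0.45336 <1
  x=-1.207: |R|=0.04877 <1
  x=-1.199: |R|=0.04272 <1
  x=-3.138: |R|=1.25391 >1
  x=-3.036: |R|=1.20080 >1
Stable set (-2.6667, 0).

left endpoint -2.6667.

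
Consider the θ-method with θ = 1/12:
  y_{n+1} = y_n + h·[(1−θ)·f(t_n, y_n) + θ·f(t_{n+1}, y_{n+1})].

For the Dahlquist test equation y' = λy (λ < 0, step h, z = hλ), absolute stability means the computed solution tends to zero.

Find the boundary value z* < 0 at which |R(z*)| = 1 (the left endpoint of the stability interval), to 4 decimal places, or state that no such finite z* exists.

left endpoint -2.4000.

Test eqn y'=λy, z=hλ:
  y_{n+1} = y_n + z·[11/12·y_n + 1/12·y_{n+1}] ⇒ (1 − 1/12z)y_{n+1} = (1 + 11/12z)y_n
  R(z) = (1 + 11/12z)/(1 − 1/12z).

Find x<0 with |R(x)|<1.
x=-1.16: |R|=0.0578
R=−1: 1+11/12x = −1+1/12x ⇒ -5/6x=2 ⇒ x=2/(-5/6)=-2.4000
Confirm numerically:
  x=-2.305: |R|=0.93359 <1
  x=-2.045: |R|=0.74724 <1
  x=-2.021: |R|=0.72969 <1
  x=-1.772: |R|=0.54400 <1
  x=-2.915: |R|=1.34529 >1
  x=-2.539: |R|=1.09560 >1
So |R|<1 on (-2.4000, 0).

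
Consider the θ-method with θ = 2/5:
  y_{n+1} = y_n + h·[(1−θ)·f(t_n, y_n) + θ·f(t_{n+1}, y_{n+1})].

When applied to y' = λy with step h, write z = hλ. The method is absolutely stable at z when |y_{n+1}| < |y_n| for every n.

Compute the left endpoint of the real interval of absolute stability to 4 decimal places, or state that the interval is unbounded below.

left endpoint -10.0000.

Test eqn y'=λy, z=hλ:
  y_{n+1} = y_n + z·[3/5·y_n + 2/5·y_{n+1}] ⇒ (1 − 2/5z)y_{n+1} = (1 + 3/5z)y_n
  Hence R(z) = (1 + 3/5z)/(1 − 2/5z).

Solve |R(x)|<1 on ℝ⁻.
x=-1.73: |R|=0.0225
R=−1: 1+3/5x = −1+2/5x ⇒ -1/5x=2 ⇒ x=2/(-1/5)=-10.0000
Confirm numerically:
  x=-9.549: |R|=0.98128 <1
  x=-7.805: |R|=0.89350 <1
  x=-6.075: |R|=0.77114 <1
  x=-4.530: |R|=0.61095 <1
  x=-10.562: |R|=1.02151 >1
  x=-10.527: |R|=1.02023 >1
  x=-10.279: |R|=1.01092 >1
Stable set (-10.0000, 0).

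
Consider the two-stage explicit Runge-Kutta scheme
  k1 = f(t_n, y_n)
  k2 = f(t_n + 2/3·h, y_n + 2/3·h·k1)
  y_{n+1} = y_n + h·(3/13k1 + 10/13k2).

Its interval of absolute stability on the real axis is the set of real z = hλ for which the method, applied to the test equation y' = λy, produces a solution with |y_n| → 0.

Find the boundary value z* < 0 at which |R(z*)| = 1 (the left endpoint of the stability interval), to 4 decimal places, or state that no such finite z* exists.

left endpoint -1.9500.

Set f=λy, z=hλ:
  k1=λy_n ⇒ h·k1=z·y_n;  k2=λ(1+2/3z)y_n ⇒ h·k2=z(1+2/3z)y_n
  y_{n+1}/y_n = 1 + 3/13z + 10/13z(1+2/3z) = 1 + z + 20/39z²
  R(z) = 1 + z + 20/39z².

Boundary: |R(x)|=1, x<0.
x=-0.3: |R|=0.7462
R=1: x+20/39x²=0 ⇒ x=−39/20=-1.9500; min R=1−1/(4·20/39)=0.5125>−1
Confirm numerically:
  x=-1.643: |R|=0.74133 <1
  x=-1.604: |R|=0.71539 <1
  x=-1.150: |R|=0.52821 <1
  x=-0.931: |R|=0.51349 <1
  x=-2.399: |R|=1.55239 >1
  x=-1.997: |R|=1.04813 >1
So |R|<1 on (-1.9500, 0).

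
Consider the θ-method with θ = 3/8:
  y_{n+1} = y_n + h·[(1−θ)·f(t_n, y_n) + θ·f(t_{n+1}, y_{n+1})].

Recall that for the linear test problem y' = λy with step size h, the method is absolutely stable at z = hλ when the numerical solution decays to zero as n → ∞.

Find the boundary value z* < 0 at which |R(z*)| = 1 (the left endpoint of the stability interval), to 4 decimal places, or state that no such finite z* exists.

Set f=λy, z=hλ:
  y_{n+1} = y_n + z·[5/8·y_n + 3/8·y_{n+1}] ⇒ (1 − 3/8z)y_{n+1} = (1 + 5/8z)y_n
  R(z) = (1 + 5/8z)/(1 − 3/8z).

Boundary: |R(x)|=1, x<0.
x=-1.12: |R|=0.2113
R=−1: 1+5/8x = −1+3/8x ⇒ -1/4x=2 ⇒ x=2/(-1/4)=-8.0000
Confirm numerically:
  x=-5.600: |R|=0.80645 <1
  x=-5.510: |R|=0.79698 <1
  x=-5.208: |R|=0.76363 <1
  x=-8.476: |R|=1.02848 >1
  x=-8.292: |R|=1.01776 >1
So |R|<1 on (-8.0000, 0).

left endpoint -8.0000.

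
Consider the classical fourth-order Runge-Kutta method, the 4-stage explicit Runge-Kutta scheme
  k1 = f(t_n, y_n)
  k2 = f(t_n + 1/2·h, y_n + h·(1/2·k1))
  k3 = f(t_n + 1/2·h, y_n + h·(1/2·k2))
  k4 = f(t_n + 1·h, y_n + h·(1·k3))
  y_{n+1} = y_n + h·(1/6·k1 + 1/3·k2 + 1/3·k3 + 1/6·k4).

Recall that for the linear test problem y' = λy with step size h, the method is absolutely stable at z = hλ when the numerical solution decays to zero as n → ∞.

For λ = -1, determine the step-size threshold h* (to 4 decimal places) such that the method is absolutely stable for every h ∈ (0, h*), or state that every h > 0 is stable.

(-2.7853,0); λ=-1 ⇒ h* = 2.7853.

Test eqn y'=λy, z=hλ:
  order 4, 4-stage ⇒ R(z)=1+z+z^2/2+z^3/6+z^4/24
  (e.g. R(-1.27)=0.30345, |R|=0.30345)

Need |R(x)|<1, x<0.
x=-1.27: |R|=0.3034
|R(-2.79)|=1.0071 |R(-2.54)|=0.6889 |R(-1.62)|=0.2706
Bisect:
  x_lo=-3.1850 |R|=1.7900  x_hi=-0.0593 |R|=0.9424
  mid=-1.62215 |R|=0.27063 →hi
  mid=-2.40359 |R|=0.56136 →hi
  mid=-2.79430 |R|=1.01367 →lo
  mid=-2.59894 |R|=0.75352 →hi
  mid=-2.69662 |R|=0.87434 →hi
  mid=-2.74546 |R|=0.94159 →hi
  mid=-2.76988 |R|=0.97701 →hi
  mid=-2.78209 |R|=0.99518 →hi
  ...
  [-2.78533,-2.78514] ⇒ x*=-2.7853
So |R|<1 on (-2.7853, 0).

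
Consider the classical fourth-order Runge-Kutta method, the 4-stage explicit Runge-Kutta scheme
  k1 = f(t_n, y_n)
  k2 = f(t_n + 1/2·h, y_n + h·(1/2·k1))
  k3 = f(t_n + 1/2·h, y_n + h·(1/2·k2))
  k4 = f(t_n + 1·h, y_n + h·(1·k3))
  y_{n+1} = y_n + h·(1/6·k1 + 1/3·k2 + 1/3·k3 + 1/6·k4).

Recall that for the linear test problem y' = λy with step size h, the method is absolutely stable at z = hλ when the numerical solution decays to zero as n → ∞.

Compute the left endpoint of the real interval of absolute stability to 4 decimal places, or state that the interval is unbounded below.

On y'=λy, z=hλ:
  order 4, 4-stage ⇒ R(z)=1+z+z^2/2+z^3/6+z^4/24
  (e.g. R(-1.69)=0.27347, |R|=0.27347)

Solve |R(x)|<1 on ℝ⁻.
x=-1.69: |R|=0.2735
|R(-2.3)|=0.4832 |R(-2.29)|=0.4764 |R(-2.1)|=0.3718
Bisect:
  x_lo=-3.4762 |R|=2.6488  x_hi=-0.2304 |R|=0.7942
  mid=-1.85328 |R|=0.29468 →hi
  mid=-2.66472 |R|=0.83292 →hi
  mid=-3.07044 |R|=1.52219 →lo
  mid=-2.86758 |R|=1.13131 →lo
  mid=-2.76615 |R|=0.97152 →hi
  mid=-2.81686 |R|=1.04865 →lo
  mid=-2.79151 |R|=1.00941 →lo
  ...
  [-2.78536,-2.78517] ⇒ x*=-2.7853
So |R|<1 on (-2.7853, 0).

z* = -2.7853.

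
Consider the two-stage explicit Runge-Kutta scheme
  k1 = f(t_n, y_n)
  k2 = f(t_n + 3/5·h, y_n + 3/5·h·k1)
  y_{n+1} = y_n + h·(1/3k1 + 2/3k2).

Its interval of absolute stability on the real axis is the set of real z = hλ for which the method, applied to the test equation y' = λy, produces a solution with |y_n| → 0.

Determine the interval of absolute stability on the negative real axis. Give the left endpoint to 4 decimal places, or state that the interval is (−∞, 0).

With y'=λy (z=hλ):
  k1=λy_n ⇒ h·k1=z·y_n;  k2=λ(1+3/5z)y_n ⇒ h·k2=z(1+3/5z)y_n
  y_{n+1}/y_n = 1 + 1/3z + 2/3z(1+3/5z) = 1 + z + 2/5z²
  so R(z) = 1 + z + 2/5z².

Solve |R(x)|<1 on ℝ⁻.
x=-1.53: |R|=0.4064
R=1: x+2/5x²=0 ⇒ x=−5/2=-2.5000; min R=1−1/(4·2/5)=0.3750>−1
Confirm numerically:
  x=-1.789: |R|=0.49121 <1
  x=-1.682: |R|=0.44965 <1
  x=-1.419: |R|=0.38642 <1
  x=-1.410: |R|=0.38524 <1
  x=-3.028: |R|=1.63951 >1
  x=-2.847: |R|=1.39516 >1
  x=-2.645: |R|=1.15341 >1
So |R|<1 on (-2.5000, 0).

z∈(-2.5000,0).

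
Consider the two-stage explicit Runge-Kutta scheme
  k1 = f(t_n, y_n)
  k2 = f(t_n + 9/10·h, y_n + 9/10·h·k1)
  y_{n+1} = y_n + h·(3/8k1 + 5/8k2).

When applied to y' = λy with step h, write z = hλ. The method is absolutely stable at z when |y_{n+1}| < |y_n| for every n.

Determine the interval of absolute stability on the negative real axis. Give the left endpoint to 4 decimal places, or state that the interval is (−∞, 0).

Set f=λy, z=hλ:
  k1=λy_n ⇒ h·k1=z·y_n;  k2=λ(1+9/10z)y_n ⇒ h·k2=z(1+9/10z)y_n
  y_{n+1}/y_n = 1 + 3/8z + 5/8z(1+9/10z) = 1 + z + 9/16z²
  so R(z) = 1 + z + 9/16z².

Boundary: |R(x)|=1, x<0.
x=-0.7: |R|=0.5756
R=1: x+9/16x²=0 ⇒ x=−16/9=-1.7778; min R=1−1/(4·9/16)=0.5556>−1
Confirm numerically:
  x=-0.986: |R|=0.56086 <1
  x=-0.796: |R|=0.56041 <1
  x=-2.172: |R|=1.48164 >1
  x=-1.895: |R|=1.12495 >1
  x=-1.832: |R|=1.05588 >1
So |R|<1 on (-1.7778, 0).

(-1.7778, 0).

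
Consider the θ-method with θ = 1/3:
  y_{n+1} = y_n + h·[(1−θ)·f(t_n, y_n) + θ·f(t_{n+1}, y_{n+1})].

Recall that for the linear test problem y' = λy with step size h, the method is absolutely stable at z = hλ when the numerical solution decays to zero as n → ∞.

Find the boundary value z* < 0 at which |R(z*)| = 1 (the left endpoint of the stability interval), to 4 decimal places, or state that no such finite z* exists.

left endpoint -6.0000.

With y'=λy (z=hλ):
  y_{n+1} = y_n + z·[2/3·y_n + 1/3·y_{n+1}] ⇒ (1 − 1/3z)y_{n+1} = (1 + 2/3z)y_n
  Hence R(z) = (1 + 2/3z)/(1 − 1/3z).

Find x<0 with |R(x)|<1.
x=-1.53: |R|=0.0132
R=−1: 1+2/3x = −1+1/3x ⇒ -1/3x=2 ⇒ x=2/(-1/3)=-6.0000
Confirm numerically:
  x=-4.707: |R|=0.83223 <1
  x=-4.168: |R|=0.74442 <1
  x=-3.298: |R|=0.57097 <1
  x=-6.517: |R|=1.05432 >1
  x=-6.024: |R|=1.00266 >1
Stable set (-6.0000, 0).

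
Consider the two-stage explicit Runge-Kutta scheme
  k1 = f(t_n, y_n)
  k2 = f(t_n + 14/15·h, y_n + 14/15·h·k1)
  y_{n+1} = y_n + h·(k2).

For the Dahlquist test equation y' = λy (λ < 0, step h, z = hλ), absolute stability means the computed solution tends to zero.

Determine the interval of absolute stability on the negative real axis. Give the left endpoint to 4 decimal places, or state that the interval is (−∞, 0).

(-1.0714, 0).

Test eqn y'=λy, z=hλ:
  k1=λy_n ⇒ h·k1=z·y_n;  k2=λ(1+14/15z)y_n ⇒ h·k2=z(1+14/15z)y_n
  y_{n+1}/y_n = 1 + z(1+14/15z) = 1 + z + 14/15z²
  so R(z) = 1 + z + 14/15z².

Find x<0 with |R(x)|<1.
x=-0.56: |R|=0.7327
R=1: x+14/15x²=0 ⇒ x=−15/14=-1.0714; min R=1−1/(4·14/15)=0.7321>−1
Confirm numerically:
  x=-0.922: |R|=0.87141 <1
  x=-0.879: |R|=0.84213 <1
  x=-0.848: |R|=0.82316 <1
  x=-0.437: |R|=0.74124 <1
  x=-1.260: |R|=1.22176 >1
  x=-1.230: |R|=1.18204 >1
So |R|<1 on (-1.0714, 0).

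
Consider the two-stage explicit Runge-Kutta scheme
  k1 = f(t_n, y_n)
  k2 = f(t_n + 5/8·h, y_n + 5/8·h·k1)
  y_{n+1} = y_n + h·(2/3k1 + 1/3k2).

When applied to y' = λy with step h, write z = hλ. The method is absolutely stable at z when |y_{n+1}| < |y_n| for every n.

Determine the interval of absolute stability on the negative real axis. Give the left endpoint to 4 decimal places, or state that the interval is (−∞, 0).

Test eqn y'=λy, z=hλ:
  k1=λy_n ⇒ h·k1=z·y_n;  k2=λ(1+5/8z)y_n ⇒ h·k2=z(1+5/8z)y_n
  y_{n+1}/y_n = 1 + 2/3z + 1/3z(1+5/8z) = 1 + z + 5/24z²
  R(z) = 1 + z + 5/24z².

Find x<0 with |R(x)|<1.
x=-1.37: |R|=0.0210
R=1: x+5/24x²=0 ⇒ x=−24/5=-4.8000; min R=1−1/(4·5/24)=-0.2000>−1
Confirm numerically:
  x=-4.717: |R|=0.91844 <1
  x=-3.473: |R|=0.03986 <1
  x=-2.888: |R|=0.15039 <1
  x=-5.158: |R|=1.38470 >1
  x=-5.140: |R|=1.36408 >1
  x=-4.857: |R|=1.05768 >1
Interval (-4.8000, 0).

z∈(-4.8000,0).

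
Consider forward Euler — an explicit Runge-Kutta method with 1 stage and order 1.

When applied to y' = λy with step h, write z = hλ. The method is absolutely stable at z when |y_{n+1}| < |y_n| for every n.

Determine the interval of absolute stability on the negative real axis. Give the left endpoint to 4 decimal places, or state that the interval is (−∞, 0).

Test eqn y'=λy, z=hλ:
  order 1, 1-stage ⇒ R(z)=1+z
  (e.g. R(-0.89)=0.11000, |R|=0.11000)

Find x<0 with |R(x)|<1.
x=-0.89: |R|=0.1100
|R(-1.76)|=0.7600 |R(-1.43)|=0.4300 |R(-1.24)|=0.2400
Bisect:
  x_lo=-2.8127 |R|=1.8127  x_hi=-0.2707 |R|=0.7293
  mid=-1.54170 |R|=0.54170 →hi
  mid=-2.17720 |R|=1.17720 →lo
  mid=-1.85945 |R|=0.85945 →hi
  mid=-2.01832 |R|=1.01832 →lo
  mid=-1.93889 |R|=0.93889 →hi
  mid=-1.97861 |R|=0.97861 →hi
  mid=-1.99846 |R|=0.99846 →hi
  mid=-2.00839 |R|=1.00839 →lo
  mid=-2.00343 |R|=1.00343 →lo
  ...
  [-2.00002,-1.99986] ⇒ x*=-2.0000
So |R|<1 on (-2.0000, 0).

(-2.0000, 0).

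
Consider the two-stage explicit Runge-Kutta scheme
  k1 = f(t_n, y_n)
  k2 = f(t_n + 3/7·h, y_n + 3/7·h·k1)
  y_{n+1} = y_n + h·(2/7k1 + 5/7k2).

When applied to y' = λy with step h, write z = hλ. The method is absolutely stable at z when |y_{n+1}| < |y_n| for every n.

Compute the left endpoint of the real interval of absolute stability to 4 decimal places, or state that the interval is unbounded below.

z* = -3.2667.

With y'=λy (z=hλ):
  k1=λy_n ⇒ h·k1=z·y_n;  k2=λ(1+3/7z)y_n ⇒ h·k2=z(1+3/7z)y_n
  y_{n+1}/y_n = 1 + 2/7z + 5/7z(1+3/7z) = 1 + z + 15/49z²
  R(z) = 1 + z + 15/49z².

Need |R(x)|<1, x<0.
x=-1.71: |R|=0.1851
R=1: x+15/49x²=0 ⇒ x=−49/15=-3.2667; min R=1−1/(4·15/49)=0.1833>−1
Confirm numerically:
  x=-2.027: |R|=0.23077 <1
  x=-1.638: |R|=0.18334 <1
  x=-1.573: |R|=0.18445 <1
  x=-3.783: |R|=1.59795 >1
  x=-3.579: |R|=1.34220 >1
So |R|<1 on (-3.2667, 0).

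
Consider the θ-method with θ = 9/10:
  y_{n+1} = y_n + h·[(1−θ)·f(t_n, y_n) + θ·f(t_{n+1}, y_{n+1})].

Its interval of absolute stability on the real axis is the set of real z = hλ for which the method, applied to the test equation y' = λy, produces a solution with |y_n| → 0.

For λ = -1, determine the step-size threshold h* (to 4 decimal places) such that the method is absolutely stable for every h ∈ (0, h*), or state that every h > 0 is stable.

On y'=λy, z=hλ:
  y_{n+1} = y_n + z·[1/10·y_n + 9/10·y_{n+1}] ⇒ (1 − 9/10z)y_{n+1} = (1 + 1/10z)y_n
  R(z) = (1 + 1/10z)/(1 − 9/10z).

Need |R(x)|<1, x<0.
x=-1.45: |R|=0.3709
x=-2: |R|=0.2857
x=-10: |R|=0.0000
x=-100: |R|=0.0989
θ=9/10≥1/2 ⇒ |1+1/10x|<|1−9/10x| ∀x<0 ⇒ stable on all of ℝ⁻.

(−∞, 0) — no finite endpoint. Any h>0 works for λ=-1.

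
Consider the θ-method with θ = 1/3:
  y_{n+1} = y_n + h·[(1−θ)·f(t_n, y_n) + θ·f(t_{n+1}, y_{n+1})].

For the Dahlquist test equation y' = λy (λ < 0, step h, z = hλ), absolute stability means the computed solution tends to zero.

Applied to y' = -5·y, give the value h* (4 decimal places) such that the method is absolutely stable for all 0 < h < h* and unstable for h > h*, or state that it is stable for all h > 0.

(-6.0000,0); λ=-5 ⇒ h* = (6)/5 = 1.2000.

With y'=λy (z=hλ):
  y_{n+1} = y_n + z·[2/3·y_n + 1/3·y_{n+1}] ⇒ (1 − 1/3z)y_{n+1} = (1 + 2/3z)y_n
  R(z) = (1 + 2/3z)/(1 − 1/3z).

Find x<0 with |R(x)|<1.
x=-0.68: |R|=0.4457
R=−1: 1+2/3x = −1+1/3x ⇒ -1/3x=2 ⇒ x=2/(-1/3)=-6.0000
Confirm numerically:
  x=-5.853: |R|=0.98340 <1
  x=-5.240: |R|=0.90777 <1
  x=-2.966: |R|=0.49145 <1
  x=-6.528: |R|=1.05542 >1
  x=-6.434: |R|=1.04600 >1
  x=-6.045: |R|=1.00498 >1
So |R|<1 on (-6.0000, 0).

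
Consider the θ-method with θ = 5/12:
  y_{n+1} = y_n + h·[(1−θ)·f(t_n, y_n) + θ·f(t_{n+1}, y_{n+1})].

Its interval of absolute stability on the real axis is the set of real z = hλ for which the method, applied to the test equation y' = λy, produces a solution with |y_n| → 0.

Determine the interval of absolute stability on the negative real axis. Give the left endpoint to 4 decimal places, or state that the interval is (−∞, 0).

On y'=λy, z=hλ:
  y_{n+1} = y_n + z·[7/12·y_n + 5/12·y_{n+1}] ⇒ (1 − 5/12z)y_{n+1} = (1 + 7/12z)y_n
  ⇒ R(z) = (1 + 7/12z)/(1 − 5/12z).

Solve |R(x)|<1 on ℝ⁻.
x=-0.63: |R|=0.5010
R=−1: 1+7/12x = −1+5/12x ⇒ -1/6x=2 ⇒ x=2/(-1/6)=-12.0000
Confirm numerically:
  x=-7.538: |R|=0.82041 <1
  x=-6.484: |R|=0.75164 <1
  x=-6.427: |R|=0.74746 <1
  x=-5.484: |R|=0.66941 <1
  x=-12.345: |R|=1.00936 >1
  x=-12.301: |R|=1.00819 >1
So |R|<1 on (-12.0000, 0).

(-12.0000, 0).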